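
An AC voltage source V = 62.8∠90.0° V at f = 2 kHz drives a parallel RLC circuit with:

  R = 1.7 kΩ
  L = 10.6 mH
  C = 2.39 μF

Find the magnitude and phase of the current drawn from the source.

Step 1 — Angular frequency: ω = 2π·f = 2π·2000 = 1.257e+04 rad/s.
Step 2 — Component impedances:
  R: Z = R = 1700 Ω
  L: Z = jωL = j·1.257e+04·0.0106 = 0 + j133.2 Ω
  C: Z = 1/(jωC) = -j/(ω·C) = 0 - j33.3 Ω
Step 3 — Parallel combination: 1/Z_total = 1/R + 1/L + 1/C; Z_total = 1.158 - j44.36 Ω = 44.38∠-88.5° Ω.
Step 4 — Source phasor: V = 62.8∠90.0° V = 0 + j62.8 V.
Step 5 — Ohm's law: I = V / Z_total = (0 + j62.8) / (1.158 - j44.36) = -1.415 + j0.03694 A.
Step 6 — Convert to polar: |I| = 1.415 A, ∠I = 178.5°.

I = 1.415∠178.5° A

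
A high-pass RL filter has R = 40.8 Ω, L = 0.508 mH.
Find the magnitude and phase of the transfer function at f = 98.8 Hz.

Step 1 — Angular frequency: ω = 2π·98.8 = 620.8 rad/s.
Step 2 — Transfer function: H(jω) = jωL/(R + jωL).
Step 3 — Numerator jωL = j·0.3154; denominator R + jωL = 40.8 + j0.3154.
Step 4 — H = 5.974e-05 + j0.007729.
Step 5 — Magnitude: |H| = 0.007729 (-42.2 dB); phase: φ = 89.6°.

|H| = 0.007729 (-42.2 dB), φ = 89.6°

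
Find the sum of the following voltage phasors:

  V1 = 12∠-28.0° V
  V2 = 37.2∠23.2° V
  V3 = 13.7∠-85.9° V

Step 1 — Convert each phasor to rectangular form:
  V1 = 12·(cos(-28.0°) + j·sin(-28.0°)) = 10.6 - j5.634 V
  V2 = 37.2·(cos(23.2°) + j·sin(23.2°)) = 34.19 + j14.65 V
  V3 = 13.7·(cos(-85.9°) + j·sin(-85.9°)) = 0.9795 - j13.66 V
Step 2 — Sum components: V_total = 45.77 - j4.644 V.
Step 3 — Convert to polar: |V_total| = 46 V, ∠V_total = -5.8°.

V_total = 46∠-5.8° V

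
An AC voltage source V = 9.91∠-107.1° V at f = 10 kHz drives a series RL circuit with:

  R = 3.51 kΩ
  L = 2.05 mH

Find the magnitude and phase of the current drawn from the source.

Step 1 — Angular frequency: ω = 2π·f = 2π·1e+04 = 6.283e+04 rad/s.
Step 2 — Component impedances:
  R: Z = R = 3510 Ω
  L: Z = jωL = j·6.283e+04·0.00205 = 0 + j128.8 Ω
Step 3 — Series combination: Z_total = R + L = 3510 + j128.8 Ω = 3512∠2.1° Ω.
Step 4 — Source phasor: V = 9.91∠-107.1° V = -2.914 - j9.472 V.
Step 5 — Ohm's law: I = V / Z_total = (-2.914 - j9.472) / (3510 + j128.8) = -0.000928 - j0.002664 A.
Step 6 — Convert to polar: |I| = 0.002821 A, ∠I = -109.2°.

I = 0.002821∠-109.2° A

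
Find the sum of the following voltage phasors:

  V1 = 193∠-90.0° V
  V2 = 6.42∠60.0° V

Step 1 — Convert each phasor to rectangular form:
  V1 = 193·(cos(-90.0°) + j·sin(-90.0°)) = 0 - j193 V
  V2 = 6.42·(cos(60.0°) + j·sin(60.0°)) = 3.21 + j5.56 V
Step 2 — Sum components: V_total = 3.21 - j187.4 V.
Step 3 — Convert to polar: |V_total| = 187.5 V, ∠V_total = -89.0°.

V_total = 187.5∠-89.0° V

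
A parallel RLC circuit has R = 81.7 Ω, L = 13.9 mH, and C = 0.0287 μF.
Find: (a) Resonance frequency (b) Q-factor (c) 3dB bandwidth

Step 1 — Resonance: ω₀ = 1/√(LC) = 1/√(0.0139·2.87e-08) = 5.007e+04 rad/s.
Step 2 — f₀ = ω₀/(2π) = 7968 Hz.
Step 3 — Parallel Q: Q = R/(ω₀L) = 81.7/(5.007e+04·0.0139) = 0.1174.
Step 4 — Bandwidth: Δω = ω₀/Q = 4.265e+05 rad/s; BW = Δω/(2π) = 6.788e+04 Hz.

(a) f₀ = 7968 Hz  (b) Q = 0.1174  (c) BW = 6.788e+04 Hz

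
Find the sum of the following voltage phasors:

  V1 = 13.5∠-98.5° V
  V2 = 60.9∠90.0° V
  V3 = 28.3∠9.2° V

Step 1 — Convert each phasor to rectangular form:
  V1 = 13.5·(cos(-98.5°) + j·sin(-98.5°)) = -1.995 - j13.35 V
  V2 = 60.9·(cos(90.0°) + j·sin(90.0°)) = 0 + j60.9 V
  V3 = 28.3·(cos(9.2°) + j·sin(9.2°)) = 27.94 + j4.525 V
Step 2 — Sum components: V_total = 25.94 + j52.07 V.
Step 3 — Convert to polar: |V_total| = 58.18 V, ∠V_total = 63.5°.

V_total = 58.18∠63.5° V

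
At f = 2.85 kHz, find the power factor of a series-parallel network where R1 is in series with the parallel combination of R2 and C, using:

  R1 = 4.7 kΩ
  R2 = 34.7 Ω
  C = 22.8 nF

Step 1 — Angular frequency: ω = 2π·f = 2π·2850 = 1.791e+04 rad/s.
Step 2 — Component impedances:
  R1: Z = R = 4700 Ω
  R2: Z = R = 34.7 Ω
  C: Z = 1/(jωC) = -j/(ω·C) = 0 - j2449 Ω
Step 3 — Parallel branch: R2 || C = 1/(1/R2 + 1/C) = 34.69 - j0.4915 Ω.
Step 4 — Series with R1: Z_total = R1 + (R2 || C) = 4735 - j0.4915 Ω = 4735∠-0.0° Ω.
Step 5 — Power factor: PF = cos(φ) = Re(Z)/|Z| = 4735/4735 = 1.
Step 6 — Type: Im(Z) = -0.4915 ⇒ leading (phase φ = -0.0°).

PF = 1 (leading, φ = -0.0°)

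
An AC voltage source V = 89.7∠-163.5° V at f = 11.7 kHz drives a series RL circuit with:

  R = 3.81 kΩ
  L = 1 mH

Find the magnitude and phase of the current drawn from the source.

Step 1 — Angular frequency: ω = 2π·f = 2π·1.17e+04 = 7.351e+04 rad/s.
Step 2 — Component impedances:
  R: Z = R = 3810 Ω
  L: Z = jωL = j·7.351e+04·0.001 = 0 + j73.51 Ω
Step 3 — Series combination: Z_total = R + L = 3810 + j73.51 Ω = 3811∠1.1° Ω.
Step 4 — Source phasor: V = 89.7∠-163.5° V = -86.01 - j25.48 V.
Step 5 — Ohm's law: I = V / Z_total = (-86.01 - j25.48) / (3810 + j73.51) = -0.02269 - j0.006249 A.
Step 6 — Convert to polar: |I| = 0.02354 A, ∠I = -164.6°.

I = 0.02354∠-164.6° A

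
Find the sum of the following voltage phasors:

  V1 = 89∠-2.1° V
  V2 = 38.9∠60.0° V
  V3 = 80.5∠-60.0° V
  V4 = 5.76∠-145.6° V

Step 1 — Convert each phasor to rectangular form:
  V1 = 89·(cos(-2.1°) + j·sin(-2.1°)) = 88.94 - j3.261 V
  V2 = 38.9·(cos(60.0°) + j·sin(60.0°)) = 19.45 + j33.69 V
  V3 = 80.5·(cos(-60.0°) + j·sin(-60.0°)) = 40.25 - j69.72 V
  V4 = 5.76·(cos(-145.6°) + j·sin(-145.6°)) = -4.753 - j3.254 V
Step 2 — Sum components: V_total = 143.9 - j42.54 V.
Step 3 — Convert to polar: |V_total| = 150 V, ∠V_total = -16.5°.

V_total = 150∠-16.5° V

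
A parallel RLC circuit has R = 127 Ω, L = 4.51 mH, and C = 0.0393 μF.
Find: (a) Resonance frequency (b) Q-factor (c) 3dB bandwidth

Step 1 — Resonance: ω₀ = 1/√(LC) = 1/√(0.00451·3.93e-08) = 7.511e+04 rad/s.
Step 2 — f₀ = ω₀/(2π) = 1.195e+04 Hz.
Step 3 — Parallel Q: Q = R/(ω₀L) = 127/(7.511e+04·0.00451) = 0.3749.
Step 4 — Bandwidth: Δω = ω₀/Q = 2.004e+05 rad/s; BW = Δω/(2π) = 3.189e+04 Hz.

(a) f₀ = 1.195e+04 Hz  (b) Q = 0.3749  (c) BW = 3.189e+04 Hz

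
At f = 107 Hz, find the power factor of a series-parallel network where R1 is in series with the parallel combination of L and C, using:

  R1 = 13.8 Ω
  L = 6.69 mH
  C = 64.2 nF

Step 1 — Angular frequency: ω = 2π·f = 2π·107 = 672.3 rad/s.
Step 2 — Component impedances:
  R1: Z = R = 13.8 Ω
  L: Z = jωL = j·672.3·0.00669 = 0 + j4.498 Ω
  C: Z = 1/(jωC) = -j/(ω·C) = 0 - j2.317e+04 Ω
Step 3 — Parallel branch: L || C = 1/(1/L + 1/C) = 0 + j4.499 Ω.
Step 4 — Series with R1: Z_total = R1 + (L || C) = 13.8 + j4.499 Ω = 14.51∠18.1° Ω.
Step 5 — Power factor: PF = cos(φ) = Re(Z)/|Z| = 13.8/14.5147 = 0.9508.
Step 6 — Type: Im(Z) = 4.499 ⇒ lagging (phase φ = 18.1°).

PF = 0.9508 (lagging, φ = 18.1°)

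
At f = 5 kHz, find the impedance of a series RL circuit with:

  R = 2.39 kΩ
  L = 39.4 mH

Step 1 — Angular frequency: ω = 2π·f = 2π·5000 = 3.142e+04 rad/s.
Step 2 — Component impedances:
  R: Z = R = 2390 Ω
  L: Z = jωL = j·3.142e+04·0.0394 = 0 + j1238 Ω
Step 3 — Series combination: Z_total = R + L = 2390 + j1238 Ω = 2692∠27.4° Ω.

Z = 2390 + j1238 Ω = 2692∠27.4° Ω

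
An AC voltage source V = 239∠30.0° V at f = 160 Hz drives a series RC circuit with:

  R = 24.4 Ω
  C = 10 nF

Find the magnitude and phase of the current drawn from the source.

Step 1 — Angular frequency: ω = 2π·f = 2π·160 = 1005 rad/s.
Step 2 — Component impedances:
  R: Z = R = 24.4 Ω
  C: Z = 1/(jωC) = -j/(ω·C) = 0 - j9.947e+04 Ω
Step 3 — Series combination: Z_total = R + C = 24.4 - j9.947e+04 Ω = 9.947e+04∠-90.0° Ω.
Step 4 — Source phasor: V = 239∠30.0° V = 207 + j119.5 V.
Step 5 — Ohm's law: I = V / Z_total = (207 + j119.5) / (24.4 - j9.947e+04) = -0.001201 + j0.002081 A.
Step 6 — Convert to polar: |I| = 0.002403 A, ∠I = 120.0°.

I = 0.002403∠120.0° A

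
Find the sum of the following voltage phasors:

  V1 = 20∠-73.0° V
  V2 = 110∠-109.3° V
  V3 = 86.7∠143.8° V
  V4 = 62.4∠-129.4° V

Step 1 — Convert each phasor to rectangular form:
  V1 = 20·(cos(-73.0°) + j·sin(-73.0°)) = 5.847 - j19.13 V
  V2 = 110·(cos(-109.3°) + j·sin(-109.3°)) = -36.36 - j103.8 V
  V3 = 86.7·(cos(143.8°) + j·sin(143.8°)) = -69.96 + j51.21 V
  V4 = 62.4·(cos(-129.4°) + j·sin(-129.4°)) = -39.61 - j48.22 V
Step 2 — Sum components: V_total = -140.1 - j120 V.
Step 3 — Convert to polar: |V_total| = 184.4 V, ∠V_total = -139.4°.

V_total = 184.4∠-139.4° V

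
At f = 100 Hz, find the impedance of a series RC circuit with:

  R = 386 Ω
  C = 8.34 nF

Step 1 — Angular frequency: ω = 2π·f = 2π·100 = 628.3 rad/s.
Step 2 — Component impedances:
  R: Z = R = 386 Ω
  C: Z = 1/(jωC) = -j/(ω·C) = 0 - j1.908e+05 Ω
Step 3 — Series combination: Z_total = R + C = 386 - j1.908e+05 Ω = 1.908e+05∠-89.9° Ω.

Z = 386 - j1.908e+05 Ω = 1.908e+05∠-89.9° Ω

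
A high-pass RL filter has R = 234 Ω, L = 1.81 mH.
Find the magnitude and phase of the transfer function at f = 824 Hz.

Step 1 — Angular frequency: ω = 2π·824 = 5177 rad/s.
Step 2 — Transfer function: H(jω) = jωL/(R + jωL).
Step 3 — Numerator jωL = j·9.371; denominator R + jωL = 234 + j9.371.
Step 4 — H = 0.001601 + j0.03998.
Step 5 — Magnitude: |H| = 0.04001 (-28.0 dB); phase: φ = 87.7°.

|H| = 0.04001 (-28.0 dB), φ = 87.7°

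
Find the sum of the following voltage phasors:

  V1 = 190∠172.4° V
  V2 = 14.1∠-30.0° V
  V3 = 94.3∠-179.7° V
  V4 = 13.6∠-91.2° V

Step 1 — Convert each phasor to rectangular form:
  V1 = 190·(cos(172.4°) + j·sin(172.4°)) = -188.3 + j25.13 V
  V2 = 14.1·(cos(-30.0°) + j·sin(-30.0°)) = 12.21 - j7.05 V
  V3 = 94.3·(cos(-179.7°) + j·sin(-179.7°)) = -94.3 - j0.4938 V
  V4 = 13.6·(cos(-91.2°) + j·sin(-91.2°)) = -0.2848 - j13.6 V
Step 2 — Sum components: V_total = -270.7 + j3.988 V.
Step 3 — Convert to polar: |V_total| = 270.7 V, ∠V_total = 179.2°.

V_total = 270.7∠179.2° V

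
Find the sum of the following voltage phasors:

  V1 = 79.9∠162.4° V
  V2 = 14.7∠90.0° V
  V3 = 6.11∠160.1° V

Step 1 — Convert each phasor to rectangular form:
  V1 = 79.9·(cos(162.4°) + j·sin(162.4°)) = -76.16 + j24.16 V
  V2 = 14.7·(cos(90.0°) + j·sin(90.0°)) = 0 + j14.7 V
  V3 = 6.11·(cos(160.1°) + j·sin(160.1°)) = -5.745 + j2.08 V
Step 2 — Sum components: V_total = -81.91 + j40.94 V.
Step 3 — Convert to polar: |V_total| = 91.57 V, ∠V_total = 153.4°.

V_total = 91.57∠153.4° V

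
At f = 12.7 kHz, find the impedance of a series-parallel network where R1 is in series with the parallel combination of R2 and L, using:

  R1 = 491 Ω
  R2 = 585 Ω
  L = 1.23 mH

Step 1 — Angular frequency: ω = 2π·f = 2π·1.27e+04 = 7.98e+04 rad/s.
Step 2 — Component impedances:
  R1: Z = R = 491 Ω
  R2: Z = R = 585 Ω
  L: Z = jωL = j·7.98e+04·0.00123 = 0 + j98.15 Ω
Step 3 — Parallel branch: R2 || L = 1/(1/R2 + 1/L) = 16.02 + j95.46 Ω.
Step 4 — Series with R1: Z_total = R1 + (R2 || L) = 507 + j95.46 Ω = 515.9∠10.7° Ω.

Z = 507 + j95.46 Ω = 515.9∠10.7° Ω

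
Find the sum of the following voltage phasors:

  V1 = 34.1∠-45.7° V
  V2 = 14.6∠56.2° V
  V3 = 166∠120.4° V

Step 1 — Convert each phasor to rectangular form:
  V1 = 34.1·(cos(-45.7°) + j·sin(-45.7°)) = 23.82 - j24.41 V
  V2 = 14.6·(cos(56.2°) + j·sin(56.2°)) = 8.122 + j12.13 V
  V3 = 166·(cos(120.4°) + j·sin(120.4°)) = -84 + j143.2 V
Step 2 — Sum components: V_total = -52.06 + j130.9 V.
Step 3 — Convert to polar: |V_total| = 140.9 V, ∠V_total = 111.7°.

V_total = 140.9∠111.7° V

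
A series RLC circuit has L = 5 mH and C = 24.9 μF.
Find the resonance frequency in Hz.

Step 1 — Resonance condition Im(Z)=0 gives ω₀ = 1/√(LC).
Step 2 — ω₀ = 1/√(0.005·2.49e-05) = 2834 rad/s.
Step 3 — f₀ = ω₀/(2π) = 451.1 Hz.

f₀ = 451.1 Hz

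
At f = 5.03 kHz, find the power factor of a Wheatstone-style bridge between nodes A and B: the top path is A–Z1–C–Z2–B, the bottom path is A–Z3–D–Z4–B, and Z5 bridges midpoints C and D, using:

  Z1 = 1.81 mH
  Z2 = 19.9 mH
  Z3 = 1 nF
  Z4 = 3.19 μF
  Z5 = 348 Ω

Step 1 — Angular frequency: ω = 2π·f = 2π·5030 = 3.16e+04 rad/s.
Step 2 — Component impedances:
  Z1: Z = jωL = j·3.16e+04·0.00181 = 0 + j57.2 Ω
  Z2: Z = jωL = j·3.16e+04·0.0199 = 0 + j628.9 Ω
  Z3: Z = 1/(jωC) = -j/(ω·C) = 0 - j3.164e+04 Ω
  Z4: Z = 1/(jωC) = -j/(ω·C) = 0 - j9.919 Ω
  Z5: Z = R = 348 Ω
Step 3 — Bridge requires nodal analysis (the Z5 bridge couples midpoints C and D, so the two paths cannot be reduced to a simple series/parallel combination). Setting node B to ground and injecting 1 A at node A, the 3-node admittance system at A, C, D solves to V_A = Z_AB = 276.5 + j199.6 Ω = 341.1∠35.8° Ω.
Step 4 — Power factor: PF = cos(φ) = Re(Z)/|Z| = 276.52/341.06 = 0.8108.
Step 5 — Type: Im(Z) = 199.6 ⇒ lagging (phase φ = 35.8°).

PF = 0.8108 (lagging, φ = 35.8°)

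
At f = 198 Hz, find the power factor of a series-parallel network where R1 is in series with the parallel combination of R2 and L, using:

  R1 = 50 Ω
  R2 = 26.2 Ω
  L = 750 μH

Step 1 — Angular frequency: ω = 2π·f = 2π·198 = 1244 rad/s.
Step 2 — Component impedances:
  R1: Z = R = 50 Ω
  R2: Z = R = 26.2 Ω
  L: Z = jωL = j·1244·0.00075 = 0 + j0.9331 Ω
Step 3 — Parallel branch: R2 || L = 1/(1/R2 + 1/L) = 0.03319 + j0.9319 Ω.
Step 4 — Series with R1: Z_total = R1 + (R2 || L) = 50.03 + j0.9319 Ω = 50.04∠1.1° Ω.
Step 5 — Power factor: PF = cos(φ) = Re(Z)/|Z| = 50.03/50.04 = 0.9998.
Step 6 — Type: Im(Z) = 0.9319 ⇒ lagging (phase φ = 1.1°).

PF = 0.9998 (lagging, φ = 1.1°)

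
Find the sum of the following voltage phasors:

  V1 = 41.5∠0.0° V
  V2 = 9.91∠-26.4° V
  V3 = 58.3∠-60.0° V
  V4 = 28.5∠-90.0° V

Step 1 — Convert each phasor to rectangular form:
  V1 = 41.5·(cos(0.0°) + j·sin(0.0°)) = 41.5 V
  V2 = 9.91·(cos(-26.4°) + j·sin(-26.4°)) = 8.877 - j4.406 V
  V3 = 58.3·(cos(-60.0°) + j·sin(-60.0°)) = 29.15 - j50.49 V
  V4 = 28.5·(cos(-90.0°) + j·sin(-90.0°)) = 0 - j28.5 V
Step 2 — Sum components: V_total = 79.53 - j83.4 V.
Step 3 — Convert to polar: |V_total| = 115.2 V, ∠V_total = -46.4°.

V_total = 115.2∠-46.4° V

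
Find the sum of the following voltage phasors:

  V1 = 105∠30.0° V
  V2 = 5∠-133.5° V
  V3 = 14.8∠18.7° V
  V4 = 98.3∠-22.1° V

Step 1 — Convert each phasor to rectangular form:
  V1 = 105·(cos(30.0°) + j·sin(30.0°)) = 90.93 + j52.5 V
  V2 = 5·(cos(-133.5°) + j·sin(-133.5°)) = -3.442 - j3.627 V
  V3 = 14.8·(cos(18.7°) + j·sin(18.7°)) = 14.02 + j4.745 V
  V4 = 98.3·(cos(-22.1°) + j·sin(-22.1°)) = 91.08 - j36.98 V
Step 2 — Sum components: V_total = 192.6 + j16.64 V.
Step 3 — Convert to polar: |V_total| = 193.3 V, ∠V_total = 4.9°.

V_total = 193.3∠4.9° V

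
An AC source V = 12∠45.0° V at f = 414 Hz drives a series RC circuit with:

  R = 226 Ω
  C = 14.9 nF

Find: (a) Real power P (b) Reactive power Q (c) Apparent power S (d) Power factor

Step 1 — Angular frequency: ω = 2π·f = 2π·414 = 2601 rad/s.
Step 2 — Component impedances:
  R: Z = R = 226 Ω
  C: Z = 1/(jωC) = -j/(ω·C) = 0 - j2.58e+04 Ω
Step 3 — Series combination: Z_total = R + C = 226 - j2.58e+04 Ω = 2.58e+04∠-89.5° Ω.
Step 4 — Source phasor: V = 12∠45.0° V = 8.485 + j8.485 V.
Step 5 — Current: I = V / Z = -0.000326 + j0.0003317 A = 0.0004651∠134.5° A.
Step 6 — Complex power: S = V·I* = 4.888e-05 - j0.005581 VA.
Step 7 — Real power: P = Re(S) = 4.888e-05 W.
Step 8 — Reactive power: Q = Im(S) = -0.005581 VAR.
Step 9 — Apparent power: |S| = 0.005581 VA.
Step 10 — Power factor: PF = P/|S| = 0.008759 (leading).

(a) P = 4.888e-05 W  (b) Q = -0.005581 VAR  (c) S = 0.005581 VA  (d) PF = 0.008759 (leading)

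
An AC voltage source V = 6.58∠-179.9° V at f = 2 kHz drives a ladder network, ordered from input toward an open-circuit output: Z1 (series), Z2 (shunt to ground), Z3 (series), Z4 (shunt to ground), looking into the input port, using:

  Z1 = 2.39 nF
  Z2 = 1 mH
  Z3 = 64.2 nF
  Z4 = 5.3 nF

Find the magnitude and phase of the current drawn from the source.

Step 1 — Angular frequency: ω = 2π·f = 2π·2000 = 1.257e+04 rad/s.
Step 2 — Component impedances:
  Z1: Z = 1/(jωC) = -j/(ω·C) = 0 - j3.33e+04 Ω
  Z2: Z = jωL = j·1.257e+04·0.001 = 0 + j12.57 Ω
  Z3: Z = 1/(jωC) = -j/(ω·C) = 0 - j1240 Ω
  Z4: Z = 1/(jωC) = -j/(ω·C) = 0 - j1.501e+04 Ω
Step 3 — Ladder network (open output): work backward from the far end, alternating series and parallel combinations. Z_in = 0 - j3.328e+04 Ω = 3.328e+04∠-90.0° Ω.
Step 4 — Source phasor: V = 6.58∠-179.9° V = -6.58 - j0.01148 V.
Step 5 — Ohm's law: I = V / Z_total = (-6.58 - j0.01148) / (0 - j3.328e+04) = 3.45e-07 - j0.0001977 A.
Step 6 — Convert to polar: |I| = 0.0001977 A, ∠I = -89.9°.

I = 0.0001977∠-89.9° A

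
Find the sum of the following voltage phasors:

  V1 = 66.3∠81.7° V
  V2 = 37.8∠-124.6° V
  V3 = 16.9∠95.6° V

Step 1 — Convert each phasor to rectangular form:
  V1 = 66.3·(cos(81.7°) + j·sin(81.7°)) = 9.571 + j65.61 V
  V2 = 37.8·(cos(-124.6°) + j·sin(-124.6°)) = -21.46 - j31.11 V
  V3 = 16.9·(cos(95.6°) + j·sin(95.6°)) = -1.649 + j16.82 V
Step 2 — Sum components: V_total = -13.54 + j51.31 V.
Step 3 — Convert to polar: |V_total| = 53.07 V, ∠V_total = 104.8°.

V_total = 53.07∠104.8° V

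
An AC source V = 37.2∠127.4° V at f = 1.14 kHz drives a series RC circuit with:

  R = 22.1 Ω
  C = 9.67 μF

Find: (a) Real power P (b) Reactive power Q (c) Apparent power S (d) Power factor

Step 1 — Angular frequency: ω = 2π·f = 2π·1140 = 7163 rad/s.
Step 2 — Component impedances:
  R: Z = R = 22.1 Ω
  C: Z = 1/(jωC) = -j/(ω·C) = 0 - j14.44 Ω
Step 3 — Series combination: Z_total = R + C = 22.1 - j14.44 Ω = 26.4∠-33.2° Ω.
Step 4 — Source phasor: V = 37.2∠127.4° V = -22.59 + j29.55 V.
Step 5 — Current: I = V / Z = -1.329 + j0.4691 A = 1.409∠160.6° A.
Step 6 — Complex power: S = V·I* = 43.89 - j28.67 VA.
Step 7 — Real power: P = Re(S) = 43.89 W.
Step 8 — Reactive power: Q = Im(S) = -28.67 VAR.
Step 9 — Apparent power: |S| = 52.42 VA.
Step 10 — Power factor: PF = P/|S| = 0.8372 (leading).

(a) P = 43.89 W  (b) Q = -28.67 VAR  (c) S = 52.42 VA  (d) PF = 0.8372 (leading)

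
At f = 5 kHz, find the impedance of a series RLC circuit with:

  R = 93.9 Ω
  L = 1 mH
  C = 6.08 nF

Step 1 — Angular frequency: ω = 2π·f = 2π·5000 = 3.142e+04 rad/s.
Step 2 — Component impedances:
  R: Z = R = 93.9 Ω
  L: Z = jωL = j·3.142e+04·0.001 = 0 + j31.42 Ω
  C: Z = 1/(jωC) = -j/(ω·C) = 0 - j5235 Ω
Step 3 — Series combination: Z_total = R + L + C = 93.9 - j5204 Ω = 5205∠-89.0° Ω.

Z = 93.9 - j5204 Ω = 5205∠-89.0° Ω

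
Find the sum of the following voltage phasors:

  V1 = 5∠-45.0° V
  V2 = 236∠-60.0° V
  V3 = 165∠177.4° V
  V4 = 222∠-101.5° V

Step 1 — Convert each phasor to rectangular form:
  V1 = 5·(cos(-45.0°) + j·sin(-45.0°)) = 3.536 - j3.536 V
  V2 = 236·(cos(-60.0°) + j·sin(-60.0°)) = 118 - j204.4 V
  V3 = 165·(cos(177.4°) + j·sin(177.4°)) = -164.8 + j7.485 V
  V4 = 222·(cos(-101.5°) + j·sin(-101.5°)) = -44.26 - j217.5 V
Step 2 — Sum components: V_total = -87.55 - j418 V.
Step 3 — Convert to polar: |V_total| = 427 V, ∠V_total = -101.8°.

V_total = 427∠-101.8° V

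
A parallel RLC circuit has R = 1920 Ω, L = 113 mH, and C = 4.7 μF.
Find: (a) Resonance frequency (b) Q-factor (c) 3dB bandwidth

Step 1 — Resonance: ω₀ = 1/√(LC) = 1/√(0.113·4.7e-06) = 1372 rad/s.
Step 2 — f₀ = ω₀/(2π) = 218.4 Hz.
Step 3 — Parallel Q: Q = R/(ω₀L) = 1920/(1372·0.113) = 12.38.
Step 4 — Bandwidth: Δω = ω₀/Q = 110.8 rad/s; BW = Δω/(2π) = 17.64 Hz.

(a) f₀ = 218.4 Hz  (b) Q = 12.38  (c) BW = 17.64 Hz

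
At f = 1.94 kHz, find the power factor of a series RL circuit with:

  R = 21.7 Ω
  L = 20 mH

Step 1 — Angular frequency: ω = 2π·f = 2π·1940 = 1.219e+04 rad/s.
Step 2 — Component impedances:
  R: Z = R = 21.7 Ω
  L: Z = jωL = j·1.219e+04·0.02 = 0 + j243.8 Ω
Step 3 — Series combination: Z_total = R + L = 21.7 + j243.8 Ω = 244.8∠84.9° Ω.
Step 4 — Power factor: PF = cos(φ) = Re(Z)/|Z| = 21.7/244.75 = 0.08866.
Step 5 — Type: Im(Z) = 243.8 ⇒ lagging (phase φ = 84.9°).

PF = 0.08866 (lagging, φ = 84.9°)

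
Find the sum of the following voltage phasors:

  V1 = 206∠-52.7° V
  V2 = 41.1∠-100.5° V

Step 1 — Convert each phasor to rectangular form:
  V1 = 206·(cos(-52.7°) + j·sin(-52.7°)) = 124.8 - j163.9 V
  V2 = 41.1·(cos(-100.5°) + j·sin(-100.5°)) = -7.49 - j40.41 V
Step 2 — Sum components: V_total = 117.3 - j204.3 V.
Step 3 — Convert to polar: |V_total| = 235.6 V, ∠V_total = -60.1°.

V_total = 235.6∠-60.1° V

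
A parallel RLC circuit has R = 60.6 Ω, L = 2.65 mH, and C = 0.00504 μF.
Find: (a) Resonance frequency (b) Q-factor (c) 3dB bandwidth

Step 1 — Resonance: ω₀ = 1/√(LC) = 1/√(0.00265·5.04e-09) = 2.736e+05 rad/s.
Step 2 — f₀ = ω₀/(2π) = 4.355e+04 Hz.
Step 3 — Parallel Q: Q = R/(ω₀L) = 60.6/(2.736e+05·0.00265) = 0.08357.
Step 4 — Bandwidth: Δω = ω₀/Q = 3.274e+06 rad/s; BW = Δω/(2π) = 5.211e+05 Hz.

(a) f₀ = 4.355e+04 Hz  (b) Q = 0.08357  (c) BW = 5.211e+05 Hz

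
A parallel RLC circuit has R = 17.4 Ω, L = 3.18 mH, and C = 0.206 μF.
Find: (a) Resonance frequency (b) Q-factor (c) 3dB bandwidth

Step 1 — Resonance: ω₀ = 1/√(LC) = 1/√(0.00318·2.06e-07) = 3.907e+04 rad/s.
Step 2 — f₀ = ω₀/(2π) = 6218 Hz.
Step 3 — Parallel Q: Q = R/(ω₀L) = 17.4/(3.907e+04·0.00318) = 0.14.
Step 4 — Bandwidth: Δω = ω₀/Q = 2.79e+05 rad/s; BW = Δω/(2π) = 4.44e+04 Hz.

(a) f₀ = 6218 Hz  (b) Q = 0.14  (c) BW = 4.44e+04 Hz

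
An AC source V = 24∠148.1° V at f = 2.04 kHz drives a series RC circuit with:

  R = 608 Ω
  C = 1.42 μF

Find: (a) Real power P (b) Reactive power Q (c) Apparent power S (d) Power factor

Step 1 — Angular frequency: ω = 2π·f = 2π·2040 = 1.282e+04 rad/s.
Step 2 — Component impedances:
  R: Z = R = 608 Ω
  C: Z = 1/(jωC) = -j/(ω·C) = 0 - j54.94 Ω
Step 3 — Series combination: Z_total = R + C = 608 - j54.94 Ω = 610.5∠-5.2° Ω.
Step 4 — Source phasor: V = 24∠148.1° V = -20.38 + j12.68 V.
Step 5 — Current: I = V / Z = -0.03511 + j0.01769 A = 0.03931∠153.3° A.
Step 6 — Complex power: S = V·I* = 0.9397 - j0.08492 VA.
Step 7 — Real power: P = Re(S) = 0.9397 W.
Step 8 — Reactive power: Q = Im(S) = -0.08492 VAR.
Step 9 — Apparent power: |S| = 0.9435 VA.
Step 10 — Power factor: PF = P/|S| = 0.9959 (leading).

(a) P = 0.9397 W  (b) Q = -0.08492 VAR  (c) S = 0.9435 VA  (d) PF = 0.9959 (leading)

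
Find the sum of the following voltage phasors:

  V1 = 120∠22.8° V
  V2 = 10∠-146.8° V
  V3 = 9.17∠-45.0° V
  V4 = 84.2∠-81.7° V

Step 1 — Convert each phasor to rectangular form:
  V1 = 120·(cos(22.8°) + j·sin(22.8°)) = 110.6 + j46.5 V
  V2 = 10·(cos(-146.8°) + j·sin(-146.8°)) = -8.368 - j5.476 V
  V3 = 9.17·(cos(-45.0°) + j·sin(-45.0°)) = 6.484 - j6.484 V
  V4 = 84.2·(cos(-81.7°) + j·sin(-81.7°)) = 12.15 - j83.32 V
Step 2 — Sum components: V_total = 120.9 - j48.78 V.
Step 3 — Convert to polar: |V_total| = 130.4 V, ∠V_total = -22.0°.

V_total = 130.4∠-22.0° V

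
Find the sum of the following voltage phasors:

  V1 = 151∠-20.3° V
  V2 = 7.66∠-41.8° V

Step 1 — Convert each phasor to rectangular form:
  V1 = 151·(cos(-20.3°) + j·sin(-20.3°)) = 141.6 - j52.39 V
  V2 = 7.66·(cos(-41.8°) + j·sin(-41.8°)) = 5.71 - j5.106 V
Step 2 — Sum components: V_total = 147.3 - j57.49 V.
Step 3 — Convert to polar: |V_total| = 158.2 V, ∠V_total = -21.3°.

V_total = 158.2∠-21.3° V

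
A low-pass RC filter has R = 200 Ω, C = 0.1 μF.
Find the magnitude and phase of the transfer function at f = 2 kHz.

Step 1 — Angular frequency: ω = 2π·2000 = 1.257e+04 rad/s.
Step 2 — Transfer function: H(jω) = 1/(1 + jωRC).
Step 3 — Denominator: 1 + jωRC = 1 + j·1.257e+04·200·1e-07 = 1 + j0.2513.
Step 4 — H = 0.9406 - j0.2364.
Step 5 — Magnitude: |H| = 0.9698 (-0.3 dB); phase: φ = -14.1°.

|H| = 0.9698 (-0.3 dB), φ = -14.1°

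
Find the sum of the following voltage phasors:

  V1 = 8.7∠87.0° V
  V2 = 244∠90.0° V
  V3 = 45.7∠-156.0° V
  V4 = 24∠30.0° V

Step 1 — Convert each phasor to rectangular form:
  V1 = 8.7·(cos(87.0°) + j·sin(87.0°)) = 0.4553 + j8.688 V
  V2 = 244·(cos(90.0°) + j·sin(90.0°)) = 0 + j244 V
  V3 = 45.7·(cos(-156.0°) + j·sin(-156.0°)) = -41.75 - j18.59 V
  V4 = 24·(cos(30.0°) + j·sin(30.0°)) = 20.78 + j12 V
Step 2 — Sum components: V_total = -20.51 + j246.1 V.
Step 3 — Convert to polar: |V_total| = 247 V, ∠V_total = 94.8°.

V_total = 247∠94.8° V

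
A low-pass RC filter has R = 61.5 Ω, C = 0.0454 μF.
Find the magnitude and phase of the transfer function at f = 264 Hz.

Step 1 — Angular frequency: ω = 2π·264 = 1659 rad/s.
Step 2 — Transfer function: H(jω) = 1/(1 + jωRC).
Step 3 — Denominator: 1 + jωRC = 1 + j·1659·61.5·4.54e-08 = 1 + j0.004631.
Step 4 — H = 1 - j0.004631.
Step 5 — Magnitude: |H| = 1 (-0.0 dB); phase: φ = -0.3°.

|H| = 1 (-0.0 dB), φ = -0.3°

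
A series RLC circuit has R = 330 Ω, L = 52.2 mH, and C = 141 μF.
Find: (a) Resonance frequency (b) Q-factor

Step 1 — Resonance condition Im(Z)=0 gives ω₀ = 1/√(LC).
Step 2 — ω₀ = 1/√(0.0522·0.000141) = 368.6 rad/s.
Step 3 — f₀ = ω₀/(2π) = 58.66 Hz.
Step 4 — Series Q: Q = ω₀L/R = 368.6·0.0522/330 = 0.05831.

(a) f₀ = 58.66 Hz  (b) Q = 0.05831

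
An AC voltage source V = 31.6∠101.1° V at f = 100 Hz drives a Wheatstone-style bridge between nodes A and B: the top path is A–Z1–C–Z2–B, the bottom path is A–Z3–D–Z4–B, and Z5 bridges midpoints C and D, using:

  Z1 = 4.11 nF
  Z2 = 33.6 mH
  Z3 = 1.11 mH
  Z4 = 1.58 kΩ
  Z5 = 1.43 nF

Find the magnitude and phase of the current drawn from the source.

Step 1 — Angular frequency: ω = 2π·f = 2π·100 = 628.3 rad/s.
Step 2 — Component impedances:
  Z1: Z = 1/(jωC) = -j/(ω·C) = 0 - j3.872e+05 Ω
  Z2: Z = jωL = j·628.3·0.0336 = 0 + j21.11 Ω
  Z3: Z = jωL = j·628.3·0.00111 = 0 + j0.6974 Ω
  Z4: Z = R = 1580 Ω
  Z5: Z = 1/(jωC) = -j/(ω·C) = 0 - j1.113e+06 Ω
Step 3 — Bridge requires nodal analysis (the Z5 bridge couples midpoints C and D, so the two paths cannot be reduced to a simple series/parallel combination). Setting node B to ground and injecting 1 A at node A, the 3-node admittance system at A, C, D solves to V_A = Z_AB = 1580 - j7.993 Ω = 1580∠-0.3° Ω.
Step 4 — Source phasor: V = 31.6∠101.1° V = -6.084 + j31.01 V.
Step 5 — Ohm's law: I = V / Z_total = (-6.084 + j31.01) / (1580 - j7.993) = -0.00395 + j0.01961 A.
Step 6 — Convert to polar: |I| = 0.02 A, ∠I = 101.4°.

I = 0.02∠101.4° A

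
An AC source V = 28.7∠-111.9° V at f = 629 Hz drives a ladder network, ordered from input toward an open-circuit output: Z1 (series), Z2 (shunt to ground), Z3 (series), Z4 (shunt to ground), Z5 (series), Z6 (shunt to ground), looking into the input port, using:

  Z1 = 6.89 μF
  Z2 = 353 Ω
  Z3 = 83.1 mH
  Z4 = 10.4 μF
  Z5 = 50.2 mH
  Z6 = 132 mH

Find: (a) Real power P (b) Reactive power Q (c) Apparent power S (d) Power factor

Step 1 — Angular frequency: ω = 2π·f = 2π·629 = 3952 rad/s.
Step 2 — Component impedances:
  Z1: Z = 1/(jωC) = -j/(ω·C) = 0 - j36.72 Ω
  Z2: Z = R = 353 Ω
  Z3: Z = jωL = j·3952·0.0831 = 0 + j328.4 Ω
  Z4: Z = 1/(jωC) = -j/(ω·C) = 0 - j24.33 Ω
  Z5: Z = jωL = j·3952·0.0502 = 0 + j198.4 Ω
  Z6: Z = jωL = j·3952·0.132 = 0 + j521.7 Ω
Step 3 — Ladder network (open output): work backward from the far end, alternating series and parallel combinations. Z_in = 149.9 + j137.8 Ω = 203.6∠42.6° Ω.
Step 4 — Source phasor: V = 28.7∠-111.9° V = -10.7 - j26.63 V.
Step 5 — Current: I = V / Z = -0.1272 - j0.06073 A = 0.141∠-154.5° A.
Step 6 — Complex power: S = V·I* = 2.979 + j2.738 VA.
Step 7 — Real power: P = Re(S) = 2.979 W.
Step 8 — Reactive power: Q = Im(S) = 2.738 VAR.
Step 9 — Apparent power: |S| = 4.046 VA.
Step 10 — Power factor: PF = P/|S| = 0.7363 (lagging).

(a) P = 2.979 W  (b) Q = 2.738 VAR  (c) S = 4.046 VA  (d) PF = 0.7363 (lagging)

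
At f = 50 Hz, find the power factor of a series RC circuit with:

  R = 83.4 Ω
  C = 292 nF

Step 1 — Angular frequency: ω = 2π·f = 2π·50 = 314.2 rad/s.
Step 2 — Component impedances:
  R: Z = R = 83.4 Ω
  C: Z = 1/(jωC) = -j/(ω·C) = 0 - j1.09e+04 Ω
Step 3 — Series combination: Z_total = R + C = 83.4 - j1.09e+04 Ω = 1.09e+04∠-89.6° Ω.
Step 4 — Power factor: PF = cos(φ) = Re(Z)/|Z| = 83.4/10901.3 = 0.00765.
Step 5 — Type: Im(Z) = -1.09e+04 ⇒ leading (phase φ = -89.6°).

PF = 0.00765 (leading, φ = -89.6°)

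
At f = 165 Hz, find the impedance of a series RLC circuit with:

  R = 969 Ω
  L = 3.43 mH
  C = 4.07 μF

Step 1 — Angular frequency: ω = 2π·f = 2π·165 = 1037 rad/s.
Step 2 — Component impedances:
  R: Z = R = 969 Ω
  L: Z = jωL = j·1037·0.00343 = 0 + j3.556 Ω
  C: Z = 1/(jωC) = -j/(ω·C) = 0 - j237 Ω
Step 3 — Series combination: Z_total = R + L + C = 969 - j233.4 Ω = 996.7∠-13.5° Ω.

Z = 969 - j233.4 Ω = 996.7∠-13.5° Ω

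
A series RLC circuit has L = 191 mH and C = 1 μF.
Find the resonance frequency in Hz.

Step 1 — Resonance condition Im(Z)=0 gives ω₀ = 1/√(LC).
Step 2 — ω₀ = 1/√(0.191·1e-06) = 2288 rad/s.
Step 3 — f₀ = ω₀/(2π) = 364.2 Hz.

f₀ = 364.2 Hz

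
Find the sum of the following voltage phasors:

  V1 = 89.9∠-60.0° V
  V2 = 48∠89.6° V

Step 1 — Convert each phasor to rectangular form:
  V1 = 89.9·(cos(-60.0°) + j·sin(-60.0°)) = 44.95 - j77.86 V
  V2 = 48·(cos(89.6°) + j·sin(89.6°)) = 0.3351 + j48 V
Step 2 — Sum components: V_total = 45.29 - j29.86 V.
Step 3 — Convert to polar: |V_total| = 54.24 V, ∠V_total = -33.4°.

V_total = 54.24∠-33.4° V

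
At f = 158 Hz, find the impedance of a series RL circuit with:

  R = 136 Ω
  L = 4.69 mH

Step 1 — Angular frequency: ω = 2π·f = 2π·158 = 992.7 rad/s.
Step 2 — Component impedances:
  R: Z = R = 136 Ω
  L: Z = jωL = j·992.7·0.00469 = 0 + j4.656 Ω
Step 3 — Series combination: Z_total = R + L = 136 + j4.656 Ω = 136.1∠2.0° Ω.

Z = 136 + j4.656 Ω = 136.1∠2.0° Ω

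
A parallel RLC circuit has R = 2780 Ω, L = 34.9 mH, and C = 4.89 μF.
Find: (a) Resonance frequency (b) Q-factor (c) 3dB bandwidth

Step 1 — Resonance: ω₀ = 1/√(LC) = 1/√(0.0349·4.89e-06) = 2421 rad/s.
Step 2 — f₀ = ω₀/(2π) = 385.3 Hz.
Step 3 — Parallel Q: Q = R/(ω₀L) = 2780/(2421·0.0349) = 32.91.
Step 4 — Bandwidth: Δω = ω₀/Q = 73.56 rad/s; BW = Δω/(2π) = 11.71 Hz.

(a) f₀ = 385.3 Hz  (b) Q = 32.91  (c) BW = 11.71 Hz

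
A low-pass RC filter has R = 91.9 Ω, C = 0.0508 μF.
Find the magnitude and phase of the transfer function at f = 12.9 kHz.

Step 1 — Angular frequency: ω = 2π·1.29e+04 = 8.105e+04 rad/s.
Step 2 — Transfer function: H(jω) = 1/(1 + jωRC).
Step 3 — Denominator: 1 + jωRC = 1 + j·8.105e+04·91.9·5.08e-08 = 1 + j0.3784.
Step 4 — H = 0.8747 - j0.331.
Step 5 — Magnitude: |H| = 0.9353 (-0.6 dB); phase: φ = -20.7°.

|H| = 0.9353 (-0.6 dB), φ = -20.7°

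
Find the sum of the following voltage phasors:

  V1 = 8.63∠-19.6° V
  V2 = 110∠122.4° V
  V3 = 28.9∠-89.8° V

Step 1 — Convert each phasor to rectangular form:
  V1 = 8.63·(cos(-19.6°) + j·sin(-19.6°)) = 8.13 - j2.895 V
  V2 = 110·(cos(122.4°) + j·sin(122.4°)) = -58.94 + j92.88 V
  V3 = 28.9·(cos(-89.8°) + j·sin(-89.8°)) = 0.1009 - j28.9 V
Step 2 — Sum components: V_total = -50.71 + j61.08 V.
Step 3 — Convert to polar: |V_total| = 79.39 V, ∠V_total = 129.7°.

V_total = 79.39∠129.7° V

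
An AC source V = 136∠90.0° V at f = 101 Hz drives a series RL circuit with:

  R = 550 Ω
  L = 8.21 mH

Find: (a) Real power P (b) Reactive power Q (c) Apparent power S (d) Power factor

Step 1 — Angular frequency: ω = 2π·f = 2π·101 = 634.6 rad/s.
Step 2 — Component impedances:
  R: Z = R = 550 Ω
  L: Z = jωL = j·634.6·0.00821 = 0 + j5.21 Ω
Step 3 — Series combination: Z_total = R + L = 550 + j5.21 Ω = 550∠0.5° Ω.
Step 4 — Source phasor: V = 136∠90.0° V = 0 + j136 V.
Step 5 — Current: I = V / Z = 0.002342 + j0.2473 A = 0.2473∠89.5° A.
Step 6 — Complex power: S = V·I* = 33.63 + j0.3185 VA.
Step 7 — Real power: P = Re(S) = 33.63 W.
Step 8 — Reactive power: Q = Im(S) = 0.3185 VAR.
Step 9 — Apparent power: |S| = 33.63 VA.
Step 10 — Power factor: PF = P/|S| = 1 (lagging).

(a) P = 33.63 W  (b) Q = 0.3185 VAR  (c) S = 33.63 VA  (d) PF = 1 (lagging)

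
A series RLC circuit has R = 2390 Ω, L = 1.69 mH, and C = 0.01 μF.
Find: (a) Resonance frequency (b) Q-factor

Step 1 — Resonance condition Im(Z)=0 gives ω₀ = 1/√(LC).
Step 2 — ω₀ = 1/√(0.00169·1e-08) = 2.433e+05 rad/s.
Step 3 — f₀ = ω₀/(2π) = 3.871e+04 Hz.
Step 4 — Series Q: Q = ω₀L/R = 2.433e+05·0.00169/2390 = 0.172.

(a) f₀ = 3.871e+04 Hz  (b) Q = 0.172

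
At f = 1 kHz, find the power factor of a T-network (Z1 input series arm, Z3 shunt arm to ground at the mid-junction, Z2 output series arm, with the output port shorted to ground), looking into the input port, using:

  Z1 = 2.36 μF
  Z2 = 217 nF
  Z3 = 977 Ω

Step 1 — Angular frequency: ω = 2π·f = 2π·1000 = 6283 rad/s.
Step 2 — Component impedances:
  Z1: Z = 1/(jωC) = -j/(ω·C) = 0 - j67.44 Ω
  Z2: Z = 1/(jωC) = -j/(ω·C) = 0 - j733.4 Ω
  Z3: Z = R = 977 Ω
Step 3 — With the output port shorted to ground, the output series arm Z2 runs from the junction to ground; the shunt arm Z3 also runs from the junction to ground. They appear in parallel: Z3 || Z2 = 352.1 - j469.1 Ω.
Step 4 — Series with input arm Z1: Z_in = Z1 + (Z3 || Z2) = 352.1 - j536.5 Ω = 641.8∠-56.7° Ω.
Step 5 — Power factor: PF = cos(φ) = Re(Z)/|Z| = 352.14/641.76 = 0.5487.
Step 6 — Type: Im(Z) = -536.5 ⇒ leading (phase φ = -56.7°).

PF = 0.5487 (leading, φ = -56.7°)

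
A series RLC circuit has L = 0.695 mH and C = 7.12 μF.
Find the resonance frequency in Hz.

Step 1 — Resonance condition Im(Z)=0 gives ω₀ = 1/√(LC).
Step 2 — ω₀ = 1/√(0.000695·7.12e-06) = 1.422e+04 rad/s.
Step 3 — f₀ = ω₀/(2π) = 2262 Hz.

f₀ = 2262 Hz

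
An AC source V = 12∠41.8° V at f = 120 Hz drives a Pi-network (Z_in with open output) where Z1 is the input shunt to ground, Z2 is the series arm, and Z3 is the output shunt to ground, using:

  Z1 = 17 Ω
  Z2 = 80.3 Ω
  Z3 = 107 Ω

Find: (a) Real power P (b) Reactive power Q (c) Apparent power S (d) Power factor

Step 1 — Angular frequency: ω = 2π·f = 2π·120 = 754 rad/s.
Step 2 — Component impedances:
  Z1: Z = R = 17 Ω
  Z2: Z = R = 80.3 Ω
  Z3: Z = R = 107 Ω
Step 3 — With open output, the series arm Z2 and the output shunt Z3 appear in series to ground: Z2 + Z3 = 187.3 Ω.
Step 4 — Parallel with input shunt Z1: Z_in = Z1 || (Z2 + Z3) = 15.59 Ω = 15.59∠0.0° Ω.
Step 5 — Source phasor: V = 12∠41.8° V = 8.946 + j7.998 V.
Step 6 — Current: I = V / Z = 0.574 + j0.5132 A = 0.77∠41.8° A.
Step 7 — Complex power: S = V·I* = 9.239 VA.
Step 8 — Real power: P = Re(S) = 9.239 W.
Step 9 — Reactive power: Q = Im(S) = 0 VAR.
Step 10 — Apparent power: |S| = 9.239 VA.
Step 11 — Power factor: PF = P/|S| = 1 (unity).

(a) P = 9.239 W  (b) Q = 0 VAR  (c) S = 9.239 VA  (d) PF = 1 (unity)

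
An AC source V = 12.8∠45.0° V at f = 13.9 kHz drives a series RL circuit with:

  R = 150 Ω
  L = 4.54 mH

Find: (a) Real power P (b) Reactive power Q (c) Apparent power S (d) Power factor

Step 1 — Angular frequency: ω = 2π·f = 2π·1.39e+04 = 8.734e+04 rad/s.
Step 2 — Component impedances:
  R: Z = R = 150 Ω
  L: Z = jωL = j·8.734e+04·0.00454 = 0 + j396.5 Ω
Step 3 — Series combination: Z_total = R + L = 150 + j396.5 Ω = 423.9∠69.3° Ω.
Step 4 — Source phasor: V = 12.8∠45.0° V = 9.051 + j9.051 V.
Step 5 — Current: I = V / Z = 0.02752 - j0.01241 A = 0.03019∠-24.3° A.
Step 6 — Complex power: S = V·I* = 0.1367 + j0.3615 VA.
Step 7 — Real power: P = Re(S) = 0.1367 W.
Step 8 — Reactive power: Q = Im(S) = 0.3615 VAR.
Step 9 — Apparent power: |S| = 0.3865 VA.
Step 10 — Power factor: PF = P/|S| = 0.3538 (lagging).

(a) P = 0.1367 W  (b) Q = 0.3615 VAR  (c) S = 0.3865 VA  (d) PF = 0.3538 (lagging)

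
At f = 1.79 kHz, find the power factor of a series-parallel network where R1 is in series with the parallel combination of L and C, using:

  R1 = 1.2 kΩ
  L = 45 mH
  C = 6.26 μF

Step 1 — Angular frequency: ω = 2π·f = 2π·1790 = 1.125e+04 rad/s.
Step 2 — Component impedances:
  R1: Z = R = 1200 Ω
  L: Z = jωL = j·1.125e+04·0.045 = 0 + j506.1 Ω
  C: Z = 1/(jωC) = -j/(ω·C) = 0 - j14.2 Ω
Step 3 — Parallel branch: L || C = 1/(1/L + 1/C) = 0 - j14.61 Ω.
Step 4 — Series with R1: Z_total = R1 + (L || C) = 1200 - j14.61 Ω = 1200∠-0.7° Ω.
Step 5 — Power factor: PF = cos(φ) = Re(Z)/|Z| = 1200/1200.1 = 0.9999.
Step 6 — Type: Im(Z) = -14.61 ⇒ leading (phase φ = -0.7°).

PF = 0.9999 (leading, φ = -0.7°)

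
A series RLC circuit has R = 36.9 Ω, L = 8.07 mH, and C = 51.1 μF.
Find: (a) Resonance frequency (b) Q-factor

Step 1 — Resonance condition Im(Z)=0 gives ω₀ = 1/√(LC).
Step 2 — ω₀ = 1/√(0.00807·5.11e-05) = 1557 rad/s.
Step 3 — f₀ = ω₀/(2π) = 247.8 Hz.
Step 4 — Series Q: Q = ω₀L/R = 1557·0.00807/36.9 = 0.3406.

(a) f₀ = 247.8 Hz  (b) Q = 0.3406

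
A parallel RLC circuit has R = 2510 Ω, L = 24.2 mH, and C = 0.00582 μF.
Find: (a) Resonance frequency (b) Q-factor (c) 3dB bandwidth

Step 1 — Resonance: ω₀ = 1/√(LC) = 1/√(0.0242·5.82e-09) = 8.426e+04 rad/s.
Step 2 — f₀ = ω₀/(2π) = 1.341e+04 Hz.
Step 3 — Parallel Q: Q = R/(ω₀L) = 2510/(8.426e+04·0.0242) = 1.231.
Step 4 — Bandwidth: Δω = ω₀/Q = 6.845e+04 rad/s; BW = Δω/(2π) = 1.089e+04 Hz.

(a) f₀ = 1.341e+04 Hz  (b) Q = 1.231  (c) BW = 1.089e+04 Hz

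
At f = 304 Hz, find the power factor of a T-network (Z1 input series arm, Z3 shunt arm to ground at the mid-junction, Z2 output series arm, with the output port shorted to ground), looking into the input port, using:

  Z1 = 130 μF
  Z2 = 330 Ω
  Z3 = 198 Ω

Step 1 — Angular frequency: ω = 2π·f = 2π·304 = 1910 rad/s.
Step 2 — Component impedances:
  Z1: Z = 1/(jωC) = -j/(ω·C) = 0 - j4.027 Ω
  Z2: Z = R = 330 Ω
  Z3: Z = R = 198 Ω
Step 3 — With the output port shorted to ground, the output series arm Z2 runs from the junction to ground; the shunt arm Z3 also runs from the junction to ground. They appear in parallel: Z3 || Z2 = 123.8 Ω.
Step 4 — Series with input arm Z1: Z_in = Z1 + (Z3 || Z2) = 123.8 - j4.027 Ω = 123.8∠-1.9° Ω.
Step 5 — Power factor: PF = cos(φ) = Re(Z)/|Z| = 123.75/123.816 = 0.9995.
Step 6 — Type: Im(Z) = -4.027 ⇒ leading (phase φ = -1.9°).

PF = 0.9995 (leading, φ = -1.9°)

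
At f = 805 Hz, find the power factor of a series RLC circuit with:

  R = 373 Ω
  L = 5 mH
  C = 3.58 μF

Step 1 — Angular frequency: ω = 2π·f = 2π·805 = 5058 rad/s.
Step 2 — Component impedances:
  R: Z = R = 373 Ω
  L: Z = jωL = j·5058·0.005 = 0 + j25.29 Ω
  C: Z = 1/(jωC) = -j/(ω·C) = 0 - j55.23 Ω
Step 3 — Series combination: Z_total = R + L + C = 373 - j29.94 Ω = 374.2∠-4.6° Ω.
Step 4 — Power factor: PF = cos(φ) = Re(Z)/|Z| = 373/374.2 = 0.9968.
Step 5 — Type: Im(Z) = -29.94 ⇒ leading (phase φ = -4.6°).

PF = 0.9968 (leading, φ = -4.6°)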